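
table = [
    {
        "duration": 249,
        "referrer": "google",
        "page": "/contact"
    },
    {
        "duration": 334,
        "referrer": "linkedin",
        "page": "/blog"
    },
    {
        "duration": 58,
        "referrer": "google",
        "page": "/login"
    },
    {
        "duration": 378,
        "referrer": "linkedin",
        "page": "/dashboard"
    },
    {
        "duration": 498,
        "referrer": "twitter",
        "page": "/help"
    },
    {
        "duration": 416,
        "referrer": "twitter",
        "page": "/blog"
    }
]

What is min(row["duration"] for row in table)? 58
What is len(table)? 6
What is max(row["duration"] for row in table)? 498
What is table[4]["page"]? "/help"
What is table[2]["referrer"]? "google"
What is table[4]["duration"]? 498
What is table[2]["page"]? "/login"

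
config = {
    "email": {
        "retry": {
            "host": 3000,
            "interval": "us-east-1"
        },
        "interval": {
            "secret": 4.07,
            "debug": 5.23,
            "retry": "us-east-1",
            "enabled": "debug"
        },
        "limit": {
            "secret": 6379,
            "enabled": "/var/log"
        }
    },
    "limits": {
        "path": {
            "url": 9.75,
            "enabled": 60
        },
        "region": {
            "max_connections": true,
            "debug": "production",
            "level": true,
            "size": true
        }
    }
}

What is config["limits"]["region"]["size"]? True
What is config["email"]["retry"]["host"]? 3000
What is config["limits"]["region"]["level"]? True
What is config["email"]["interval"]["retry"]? "us-east-1"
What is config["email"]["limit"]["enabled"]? "/var/log"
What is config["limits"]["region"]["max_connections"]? True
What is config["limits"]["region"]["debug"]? "production"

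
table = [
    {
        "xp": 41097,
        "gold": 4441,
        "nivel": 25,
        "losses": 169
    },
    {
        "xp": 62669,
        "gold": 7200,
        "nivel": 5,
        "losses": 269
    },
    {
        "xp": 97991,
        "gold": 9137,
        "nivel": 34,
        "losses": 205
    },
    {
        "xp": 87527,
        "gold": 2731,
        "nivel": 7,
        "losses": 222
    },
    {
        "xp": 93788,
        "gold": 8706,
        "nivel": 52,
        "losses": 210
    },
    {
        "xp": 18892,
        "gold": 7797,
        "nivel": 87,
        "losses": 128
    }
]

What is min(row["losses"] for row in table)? 128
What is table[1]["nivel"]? 5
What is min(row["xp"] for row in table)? 18892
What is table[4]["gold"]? 8706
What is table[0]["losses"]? 169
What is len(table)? 6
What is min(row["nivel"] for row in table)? 5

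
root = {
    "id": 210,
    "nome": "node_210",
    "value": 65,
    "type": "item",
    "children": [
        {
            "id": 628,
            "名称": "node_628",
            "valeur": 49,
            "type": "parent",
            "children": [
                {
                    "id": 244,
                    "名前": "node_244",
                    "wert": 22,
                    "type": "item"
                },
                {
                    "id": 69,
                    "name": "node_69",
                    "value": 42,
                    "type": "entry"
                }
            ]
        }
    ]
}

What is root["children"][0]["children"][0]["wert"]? 22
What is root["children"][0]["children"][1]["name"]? "node_69"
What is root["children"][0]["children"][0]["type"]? "item"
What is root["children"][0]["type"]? "parent"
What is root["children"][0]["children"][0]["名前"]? "node_244"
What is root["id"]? 210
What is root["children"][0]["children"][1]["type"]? "entry"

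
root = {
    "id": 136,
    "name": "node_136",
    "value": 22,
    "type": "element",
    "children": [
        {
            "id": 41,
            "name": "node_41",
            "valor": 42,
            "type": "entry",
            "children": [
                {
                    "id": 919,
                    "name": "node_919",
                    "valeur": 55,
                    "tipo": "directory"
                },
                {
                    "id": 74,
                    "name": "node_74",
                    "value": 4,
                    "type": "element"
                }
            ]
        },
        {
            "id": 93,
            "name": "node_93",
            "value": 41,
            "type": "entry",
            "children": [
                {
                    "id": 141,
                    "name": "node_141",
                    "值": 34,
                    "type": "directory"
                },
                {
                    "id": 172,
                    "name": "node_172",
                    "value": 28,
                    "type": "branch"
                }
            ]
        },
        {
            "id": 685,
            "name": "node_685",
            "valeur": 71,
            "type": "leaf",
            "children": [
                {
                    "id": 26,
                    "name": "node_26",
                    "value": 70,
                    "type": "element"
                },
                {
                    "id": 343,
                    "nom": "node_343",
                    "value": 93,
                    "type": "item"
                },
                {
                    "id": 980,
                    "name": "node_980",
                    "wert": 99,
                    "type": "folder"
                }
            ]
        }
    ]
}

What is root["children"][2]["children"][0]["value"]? 70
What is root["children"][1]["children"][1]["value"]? 28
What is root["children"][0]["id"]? 41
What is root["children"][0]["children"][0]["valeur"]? 55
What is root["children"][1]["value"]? 41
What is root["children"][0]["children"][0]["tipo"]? "directory"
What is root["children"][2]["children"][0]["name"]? "node_26"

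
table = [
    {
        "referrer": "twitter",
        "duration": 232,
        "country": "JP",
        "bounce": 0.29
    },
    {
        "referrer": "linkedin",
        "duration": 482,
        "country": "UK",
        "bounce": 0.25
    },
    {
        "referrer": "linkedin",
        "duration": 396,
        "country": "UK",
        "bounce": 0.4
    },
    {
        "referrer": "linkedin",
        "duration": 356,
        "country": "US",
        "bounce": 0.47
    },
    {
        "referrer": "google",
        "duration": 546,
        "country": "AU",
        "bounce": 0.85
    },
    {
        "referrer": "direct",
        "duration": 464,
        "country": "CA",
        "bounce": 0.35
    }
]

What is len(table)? 6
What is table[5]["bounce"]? 0.35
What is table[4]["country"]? "AU"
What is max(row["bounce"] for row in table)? 0.85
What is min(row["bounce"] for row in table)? 0.25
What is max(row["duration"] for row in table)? 546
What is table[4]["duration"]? 546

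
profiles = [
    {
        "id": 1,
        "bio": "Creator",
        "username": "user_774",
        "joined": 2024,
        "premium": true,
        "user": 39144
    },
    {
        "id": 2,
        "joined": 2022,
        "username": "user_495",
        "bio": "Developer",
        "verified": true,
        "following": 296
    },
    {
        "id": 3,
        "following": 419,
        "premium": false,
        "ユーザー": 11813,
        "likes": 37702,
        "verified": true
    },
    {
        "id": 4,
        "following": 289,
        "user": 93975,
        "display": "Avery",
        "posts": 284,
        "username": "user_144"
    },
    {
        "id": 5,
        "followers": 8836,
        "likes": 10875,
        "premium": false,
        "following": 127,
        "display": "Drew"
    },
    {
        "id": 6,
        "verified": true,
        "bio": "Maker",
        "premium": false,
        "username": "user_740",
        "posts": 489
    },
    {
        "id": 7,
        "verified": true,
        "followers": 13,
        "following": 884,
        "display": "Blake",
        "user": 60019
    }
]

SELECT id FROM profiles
[1, 2, 3, 4, 5, 6, 7]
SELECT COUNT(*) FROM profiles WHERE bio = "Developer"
1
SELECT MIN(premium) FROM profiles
False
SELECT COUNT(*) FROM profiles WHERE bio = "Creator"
1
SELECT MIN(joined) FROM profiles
2022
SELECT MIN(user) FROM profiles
39144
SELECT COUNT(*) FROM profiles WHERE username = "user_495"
1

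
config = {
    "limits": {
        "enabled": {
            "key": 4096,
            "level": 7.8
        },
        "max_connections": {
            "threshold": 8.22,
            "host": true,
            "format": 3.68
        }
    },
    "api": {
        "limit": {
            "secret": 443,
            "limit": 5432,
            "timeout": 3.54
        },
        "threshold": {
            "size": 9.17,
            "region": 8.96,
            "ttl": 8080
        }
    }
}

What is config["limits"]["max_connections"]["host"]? True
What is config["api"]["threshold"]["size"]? 9.17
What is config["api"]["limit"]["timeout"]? 3.54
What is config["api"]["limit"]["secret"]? 443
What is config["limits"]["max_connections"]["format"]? 3.68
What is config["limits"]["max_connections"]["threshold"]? 8.22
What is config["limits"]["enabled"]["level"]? 7.8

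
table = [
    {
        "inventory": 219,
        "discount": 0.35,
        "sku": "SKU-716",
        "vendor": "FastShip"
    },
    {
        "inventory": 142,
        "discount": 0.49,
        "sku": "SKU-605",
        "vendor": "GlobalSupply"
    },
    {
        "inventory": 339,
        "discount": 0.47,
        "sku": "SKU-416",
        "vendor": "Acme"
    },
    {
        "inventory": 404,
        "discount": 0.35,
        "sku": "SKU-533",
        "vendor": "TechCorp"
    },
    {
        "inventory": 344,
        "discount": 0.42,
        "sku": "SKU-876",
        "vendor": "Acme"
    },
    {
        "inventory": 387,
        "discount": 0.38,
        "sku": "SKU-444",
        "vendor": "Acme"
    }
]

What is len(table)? 6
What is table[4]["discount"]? 0.42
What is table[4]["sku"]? "SKU-876"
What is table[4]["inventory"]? 344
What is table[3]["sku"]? "SKU-533"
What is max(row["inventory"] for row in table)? 404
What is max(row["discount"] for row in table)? 0.49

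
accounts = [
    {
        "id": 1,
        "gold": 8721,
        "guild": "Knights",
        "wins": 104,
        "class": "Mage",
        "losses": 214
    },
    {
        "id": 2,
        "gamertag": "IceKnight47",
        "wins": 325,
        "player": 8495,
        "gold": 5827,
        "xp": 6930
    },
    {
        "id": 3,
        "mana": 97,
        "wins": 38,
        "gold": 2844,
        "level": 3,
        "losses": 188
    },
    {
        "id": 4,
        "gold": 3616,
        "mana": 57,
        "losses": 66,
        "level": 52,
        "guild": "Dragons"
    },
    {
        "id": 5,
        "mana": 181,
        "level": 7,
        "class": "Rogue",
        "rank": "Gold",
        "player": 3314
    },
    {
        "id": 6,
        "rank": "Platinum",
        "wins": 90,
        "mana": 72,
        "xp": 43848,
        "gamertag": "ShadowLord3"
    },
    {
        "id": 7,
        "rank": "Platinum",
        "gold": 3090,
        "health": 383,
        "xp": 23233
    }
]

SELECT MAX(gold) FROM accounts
8721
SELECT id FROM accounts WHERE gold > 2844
[1, 2, 4, 7]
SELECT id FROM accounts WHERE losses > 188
[1]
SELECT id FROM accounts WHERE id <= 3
[1, 2, 3]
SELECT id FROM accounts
[1, 2, 3, 4, 5, 6, 7]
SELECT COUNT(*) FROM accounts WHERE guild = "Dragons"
1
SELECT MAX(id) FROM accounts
7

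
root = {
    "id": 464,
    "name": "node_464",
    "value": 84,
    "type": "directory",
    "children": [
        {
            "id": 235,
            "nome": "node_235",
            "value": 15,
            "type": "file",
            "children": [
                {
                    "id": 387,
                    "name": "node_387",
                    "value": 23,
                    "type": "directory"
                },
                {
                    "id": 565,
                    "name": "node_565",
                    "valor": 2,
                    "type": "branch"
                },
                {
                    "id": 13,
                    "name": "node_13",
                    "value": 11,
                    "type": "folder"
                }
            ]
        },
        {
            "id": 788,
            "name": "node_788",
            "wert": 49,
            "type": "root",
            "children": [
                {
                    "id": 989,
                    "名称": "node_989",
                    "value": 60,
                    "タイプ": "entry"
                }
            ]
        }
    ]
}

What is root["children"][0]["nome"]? "node_235"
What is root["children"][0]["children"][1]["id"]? 565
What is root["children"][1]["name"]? "node_788"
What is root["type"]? "directory"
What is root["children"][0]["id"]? 235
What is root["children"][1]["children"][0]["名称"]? "node_989"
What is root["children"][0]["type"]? "file"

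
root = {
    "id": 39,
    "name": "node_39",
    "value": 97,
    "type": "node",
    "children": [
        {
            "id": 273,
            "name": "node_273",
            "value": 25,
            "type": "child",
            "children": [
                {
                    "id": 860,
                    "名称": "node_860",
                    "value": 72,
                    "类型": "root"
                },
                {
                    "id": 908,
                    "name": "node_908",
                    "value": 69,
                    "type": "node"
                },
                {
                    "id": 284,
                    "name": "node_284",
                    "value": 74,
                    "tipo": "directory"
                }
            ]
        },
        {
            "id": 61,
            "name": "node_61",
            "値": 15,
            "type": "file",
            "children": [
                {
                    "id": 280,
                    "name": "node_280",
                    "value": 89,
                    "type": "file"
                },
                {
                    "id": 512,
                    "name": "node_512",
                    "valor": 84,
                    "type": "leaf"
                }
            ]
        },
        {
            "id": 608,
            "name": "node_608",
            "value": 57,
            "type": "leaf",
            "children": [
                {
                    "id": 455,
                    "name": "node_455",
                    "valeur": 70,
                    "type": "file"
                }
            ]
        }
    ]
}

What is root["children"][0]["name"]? "node_273"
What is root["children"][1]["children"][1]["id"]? 512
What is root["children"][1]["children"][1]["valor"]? 84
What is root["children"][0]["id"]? 273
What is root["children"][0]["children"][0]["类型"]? "root"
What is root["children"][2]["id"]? 608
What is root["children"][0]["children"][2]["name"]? "node_284"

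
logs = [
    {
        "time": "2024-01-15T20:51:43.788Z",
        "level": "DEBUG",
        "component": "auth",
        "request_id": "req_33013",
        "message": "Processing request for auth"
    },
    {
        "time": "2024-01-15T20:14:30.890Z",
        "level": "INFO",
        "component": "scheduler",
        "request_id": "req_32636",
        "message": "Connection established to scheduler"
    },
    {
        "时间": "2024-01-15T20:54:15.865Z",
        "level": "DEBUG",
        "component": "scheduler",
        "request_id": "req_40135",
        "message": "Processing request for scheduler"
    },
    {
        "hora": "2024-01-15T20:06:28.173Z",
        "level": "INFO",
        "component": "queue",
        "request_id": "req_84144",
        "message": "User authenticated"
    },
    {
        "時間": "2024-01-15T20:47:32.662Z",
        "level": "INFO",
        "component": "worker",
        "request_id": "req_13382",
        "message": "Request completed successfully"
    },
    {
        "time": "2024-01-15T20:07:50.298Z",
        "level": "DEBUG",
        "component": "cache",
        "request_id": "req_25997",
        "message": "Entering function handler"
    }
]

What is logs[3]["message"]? "User authenticated"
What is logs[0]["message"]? "Processing request for auth"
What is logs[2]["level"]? "DEBUG"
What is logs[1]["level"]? "INFO"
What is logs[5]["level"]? "DEBUG"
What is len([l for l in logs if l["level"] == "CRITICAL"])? 0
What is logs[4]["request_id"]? "req_13382"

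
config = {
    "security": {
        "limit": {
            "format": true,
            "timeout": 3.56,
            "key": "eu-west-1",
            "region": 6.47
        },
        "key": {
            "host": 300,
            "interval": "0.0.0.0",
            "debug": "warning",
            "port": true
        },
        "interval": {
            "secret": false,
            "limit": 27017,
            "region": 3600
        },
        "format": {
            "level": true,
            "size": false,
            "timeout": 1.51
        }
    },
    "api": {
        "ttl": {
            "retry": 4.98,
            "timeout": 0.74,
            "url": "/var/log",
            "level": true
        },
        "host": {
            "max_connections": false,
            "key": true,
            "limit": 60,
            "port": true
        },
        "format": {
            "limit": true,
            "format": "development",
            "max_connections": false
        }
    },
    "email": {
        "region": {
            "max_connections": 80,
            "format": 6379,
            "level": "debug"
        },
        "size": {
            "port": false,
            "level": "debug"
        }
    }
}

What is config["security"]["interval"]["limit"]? 27017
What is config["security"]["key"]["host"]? 300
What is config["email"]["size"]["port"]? False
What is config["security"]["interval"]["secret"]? False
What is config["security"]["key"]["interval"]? "0.0.0.0"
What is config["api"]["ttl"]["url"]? "/var/log"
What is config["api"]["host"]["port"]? True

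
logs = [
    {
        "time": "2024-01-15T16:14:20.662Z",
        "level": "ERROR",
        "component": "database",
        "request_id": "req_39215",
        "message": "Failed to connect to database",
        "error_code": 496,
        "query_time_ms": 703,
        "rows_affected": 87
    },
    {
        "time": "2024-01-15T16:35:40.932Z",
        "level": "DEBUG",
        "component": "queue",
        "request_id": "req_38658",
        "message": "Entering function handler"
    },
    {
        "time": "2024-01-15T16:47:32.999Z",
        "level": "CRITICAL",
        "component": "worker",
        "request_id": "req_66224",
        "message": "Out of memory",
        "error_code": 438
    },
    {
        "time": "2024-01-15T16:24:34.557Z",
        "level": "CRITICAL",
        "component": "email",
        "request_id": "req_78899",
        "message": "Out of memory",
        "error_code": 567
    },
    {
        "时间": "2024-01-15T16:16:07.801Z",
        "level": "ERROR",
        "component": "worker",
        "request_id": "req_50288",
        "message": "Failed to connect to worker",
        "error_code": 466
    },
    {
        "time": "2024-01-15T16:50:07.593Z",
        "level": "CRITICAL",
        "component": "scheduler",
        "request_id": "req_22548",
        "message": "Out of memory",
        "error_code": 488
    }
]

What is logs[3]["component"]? "email"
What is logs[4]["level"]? "ERROR"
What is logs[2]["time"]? "2024-01-15T16:47:32.999Z"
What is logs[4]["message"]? "Failed to connect to worker"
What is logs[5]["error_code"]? 488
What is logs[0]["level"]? "ERROR"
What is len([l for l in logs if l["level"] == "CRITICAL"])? 3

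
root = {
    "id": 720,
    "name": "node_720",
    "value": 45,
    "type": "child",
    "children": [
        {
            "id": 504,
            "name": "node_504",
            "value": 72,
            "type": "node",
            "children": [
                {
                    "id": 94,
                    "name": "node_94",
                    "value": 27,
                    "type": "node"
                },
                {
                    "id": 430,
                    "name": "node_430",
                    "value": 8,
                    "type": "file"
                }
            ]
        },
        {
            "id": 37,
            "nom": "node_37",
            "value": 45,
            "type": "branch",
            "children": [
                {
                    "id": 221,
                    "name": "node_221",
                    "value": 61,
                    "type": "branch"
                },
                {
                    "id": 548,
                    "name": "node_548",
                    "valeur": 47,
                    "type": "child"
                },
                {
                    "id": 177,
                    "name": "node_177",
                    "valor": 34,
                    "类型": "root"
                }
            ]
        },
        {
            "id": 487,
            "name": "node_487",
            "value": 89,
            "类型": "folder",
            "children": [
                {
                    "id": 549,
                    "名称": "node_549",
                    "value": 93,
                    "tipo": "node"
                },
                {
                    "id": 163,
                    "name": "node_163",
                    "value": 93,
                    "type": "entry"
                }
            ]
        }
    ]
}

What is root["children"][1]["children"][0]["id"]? 221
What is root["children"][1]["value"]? 45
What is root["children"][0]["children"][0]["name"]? "node_94"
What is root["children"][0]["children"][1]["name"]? "node_430"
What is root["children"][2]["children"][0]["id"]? 549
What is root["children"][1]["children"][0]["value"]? 61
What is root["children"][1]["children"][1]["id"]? 548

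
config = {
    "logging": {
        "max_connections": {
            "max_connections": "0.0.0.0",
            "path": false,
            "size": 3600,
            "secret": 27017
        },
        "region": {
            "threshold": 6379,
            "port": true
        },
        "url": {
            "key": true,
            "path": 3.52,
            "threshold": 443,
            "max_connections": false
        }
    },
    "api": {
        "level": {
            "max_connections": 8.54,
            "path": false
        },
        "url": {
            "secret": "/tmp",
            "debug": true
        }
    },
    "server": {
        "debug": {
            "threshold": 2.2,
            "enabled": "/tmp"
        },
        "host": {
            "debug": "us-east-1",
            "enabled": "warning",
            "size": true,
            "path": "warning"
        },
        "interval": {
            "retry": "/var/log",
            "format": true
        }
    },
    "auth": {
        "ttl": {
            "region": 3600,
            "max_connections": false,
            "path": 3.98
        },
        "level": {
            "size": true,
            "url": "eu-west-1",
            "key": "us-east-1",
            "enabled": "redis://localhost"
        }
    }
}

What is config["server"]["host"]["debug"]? "us-east-1"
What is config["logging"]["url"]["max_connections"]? False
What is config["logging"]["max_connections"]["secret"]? 27017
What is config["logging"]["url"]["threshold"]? 443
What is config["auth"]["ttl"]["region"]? 3600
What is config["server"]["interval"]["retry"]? "/var/log"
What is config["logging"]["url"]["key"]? True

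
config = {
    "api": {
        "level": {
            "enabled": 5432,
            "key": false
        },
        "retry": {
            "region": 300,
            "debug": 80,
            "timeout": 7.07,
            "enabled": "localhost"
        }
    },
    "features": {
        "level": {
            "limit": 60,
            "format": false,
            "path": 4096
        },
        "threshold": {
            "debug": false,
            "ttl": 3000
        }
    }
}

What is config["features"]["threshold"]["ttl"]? 3000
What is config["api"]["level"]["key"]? False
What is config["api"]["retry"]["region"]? 300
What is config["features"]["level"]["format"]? False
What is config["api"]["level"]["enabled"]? 5432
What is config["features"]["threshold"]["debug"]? False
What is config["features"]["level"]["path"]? 4096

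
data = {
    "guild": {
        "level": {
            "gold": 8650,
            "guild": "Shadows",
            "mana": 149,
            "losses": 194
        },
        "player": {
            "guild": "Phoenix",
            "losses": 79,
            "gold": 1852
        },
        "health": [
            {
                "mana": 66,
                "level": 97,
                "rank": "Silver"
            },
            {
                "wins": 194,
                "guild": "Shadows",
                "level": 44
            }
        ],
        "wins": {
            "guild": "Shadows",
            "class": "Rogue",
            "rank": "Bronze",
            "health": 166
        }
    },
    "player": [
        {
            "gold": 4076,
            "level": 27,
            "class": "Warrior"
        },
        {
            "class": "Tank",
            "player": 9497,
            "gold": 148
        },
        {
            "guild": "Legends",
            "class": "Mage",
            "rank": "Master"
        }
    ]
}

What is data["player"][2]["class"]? "Mage"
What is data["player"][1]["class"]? "Tank"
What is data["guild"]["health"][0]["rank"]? "Silver"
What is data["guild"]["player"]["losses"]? 79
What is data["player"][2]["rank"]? "Master"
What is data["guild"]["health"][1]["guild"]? "Shadows"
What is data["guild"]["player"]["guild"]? "Phoenix"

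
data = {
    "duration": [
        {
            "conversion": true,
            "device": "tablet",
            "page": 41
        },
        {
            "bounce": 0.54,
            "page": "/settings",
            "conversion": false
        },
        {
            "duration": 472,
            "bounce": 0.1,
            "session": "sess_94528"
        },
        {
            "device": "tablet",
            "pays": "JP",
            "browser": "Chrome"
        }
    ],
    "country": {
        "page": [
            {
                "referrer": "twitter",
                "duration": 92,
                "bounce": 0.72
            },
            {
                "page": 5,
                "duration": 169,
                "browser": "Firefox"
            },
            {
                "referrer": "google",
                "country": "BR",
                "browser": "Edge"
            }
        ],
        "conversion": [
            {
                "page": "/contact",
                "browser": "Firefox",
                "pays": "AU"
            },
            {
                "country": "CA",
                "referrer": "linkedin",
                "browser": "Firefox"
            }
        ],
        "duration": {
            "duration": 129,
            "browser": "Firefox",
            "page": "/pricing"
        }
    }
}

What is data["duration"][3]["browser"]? "Chrome"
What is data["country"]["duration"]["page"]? "/pricing"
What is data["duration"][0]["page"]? 41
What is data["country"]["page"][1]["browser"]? "Firefox"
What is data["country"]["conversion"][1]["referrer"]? "linkedin"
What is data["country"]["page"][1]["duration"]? 169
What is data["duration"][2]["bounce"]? 0.1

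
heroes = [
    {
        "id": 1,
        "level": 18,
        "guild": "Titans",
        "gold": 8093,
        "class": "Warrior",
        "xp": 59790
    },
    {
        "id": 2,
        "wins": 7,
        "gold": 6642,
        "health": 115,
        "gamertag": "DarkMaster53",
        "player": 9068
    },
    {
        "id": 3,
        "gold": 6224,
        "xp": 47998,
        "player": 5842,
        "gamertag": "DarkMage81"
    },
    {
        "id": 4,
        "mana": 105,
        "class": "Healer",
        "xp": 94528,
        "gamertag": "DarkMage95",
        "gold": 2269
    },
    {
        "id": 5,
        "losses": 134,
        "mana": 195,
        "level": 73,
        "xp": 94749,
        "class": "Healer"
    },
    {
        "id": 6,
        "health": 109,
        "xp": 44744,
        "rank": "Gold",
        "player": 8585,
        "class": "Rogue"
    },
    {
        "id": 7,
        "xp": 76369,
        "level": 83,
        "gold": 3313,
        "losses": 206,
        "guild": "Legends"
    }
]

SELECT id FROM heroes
[1, 2, 3, 4, 5, 6, 7]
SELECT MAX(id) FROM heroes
7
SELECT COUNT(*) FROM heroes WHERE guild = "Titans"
1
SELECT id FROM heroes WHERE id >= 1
[1, 2, 3, 4, 5, 6, 7]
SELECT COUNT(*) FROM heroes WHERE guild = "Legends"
1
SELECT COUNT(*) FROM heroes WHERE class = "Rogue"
1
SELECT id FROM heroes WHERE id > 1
[2, 3, 4, 5, 6, 7]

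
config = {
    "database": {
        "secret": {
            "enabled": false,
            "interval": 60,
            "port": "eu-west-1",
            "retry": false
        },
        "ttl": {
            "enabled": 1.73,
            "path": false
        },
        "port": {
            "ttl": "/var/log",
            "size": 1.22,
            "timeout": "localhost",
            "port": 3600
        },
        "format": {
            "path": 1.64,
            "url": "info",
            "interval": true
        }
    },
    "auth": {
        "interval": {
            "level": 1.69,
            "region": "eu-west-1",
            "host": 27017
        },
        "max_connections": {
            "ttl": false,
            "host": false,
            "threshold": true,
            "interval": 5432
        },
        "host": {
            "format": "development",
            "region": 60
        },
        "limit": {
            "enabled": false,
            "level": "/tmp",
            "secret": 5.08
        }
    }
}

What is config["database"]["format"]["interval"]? True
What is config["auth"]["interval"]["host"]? 27017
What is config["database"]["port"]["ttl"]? "/var/log"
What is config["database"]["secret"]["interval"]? 60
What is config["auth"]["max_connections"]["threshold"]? True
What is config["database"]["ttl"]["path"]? False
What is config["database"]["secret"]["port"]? "eu-west-1"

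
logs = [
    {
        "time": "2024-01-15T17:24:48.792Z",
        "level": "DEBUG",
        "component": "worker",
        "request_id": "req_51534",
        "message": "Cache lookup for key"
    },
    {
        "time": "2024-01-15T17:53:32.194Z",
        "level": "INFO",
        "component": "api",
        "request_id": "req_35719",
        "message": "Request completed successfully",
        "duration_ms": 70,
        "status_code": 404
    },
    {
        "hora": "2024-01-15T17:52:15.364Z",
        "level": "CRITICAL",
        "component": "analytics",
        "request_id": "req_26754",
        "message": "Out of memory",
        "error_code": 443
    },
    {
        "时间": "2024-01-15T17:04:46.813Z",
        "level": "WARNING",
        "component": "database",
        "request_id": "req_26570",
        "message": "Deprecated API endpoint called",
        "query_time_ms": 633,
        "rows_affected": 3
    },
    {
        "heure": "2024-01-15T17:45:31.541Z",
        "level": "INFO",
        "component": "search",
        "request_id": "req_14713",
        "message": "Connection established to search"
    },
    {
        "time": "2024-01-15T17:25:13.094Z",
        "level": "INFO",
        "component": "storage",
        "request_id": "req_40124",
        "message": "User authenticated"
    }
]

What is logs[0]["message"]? "Cache lookup for key"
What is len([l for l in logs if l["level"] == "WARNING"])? 1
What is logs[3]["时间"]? "2024-01-15T17:04:46.813Z"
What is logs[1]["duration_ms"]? 70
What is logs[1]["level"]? "INFO"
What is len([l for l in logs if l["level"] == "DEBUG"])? 1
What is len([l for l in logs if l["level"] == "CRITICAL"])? 1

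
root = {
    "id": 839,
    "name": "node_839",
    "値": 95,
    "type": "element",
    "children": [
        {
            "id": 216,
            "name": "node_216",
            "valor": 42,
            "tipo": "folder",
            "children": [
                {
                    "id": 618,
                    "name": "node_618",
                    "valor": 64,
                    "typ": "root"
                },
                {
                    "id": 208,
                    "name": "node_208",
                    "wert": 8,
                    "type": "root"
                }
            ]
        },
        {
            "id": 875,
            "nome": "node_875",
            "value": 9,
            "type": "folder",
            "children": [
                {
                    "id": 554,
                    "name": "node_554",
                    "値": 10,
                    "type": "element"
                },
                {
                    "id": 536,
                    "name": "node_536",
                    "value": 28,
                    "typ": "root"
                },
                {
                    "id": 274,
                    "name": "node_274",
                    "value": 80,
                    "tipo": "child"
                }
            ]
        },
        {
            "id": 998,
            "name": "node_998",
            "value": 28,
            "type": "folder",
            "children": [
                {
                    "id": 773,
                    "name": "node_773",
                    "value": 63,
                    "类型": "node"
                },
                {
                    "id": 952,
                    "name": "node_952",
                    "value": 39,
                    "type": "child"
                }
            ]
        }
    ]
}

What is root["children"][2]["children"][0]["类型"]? "node"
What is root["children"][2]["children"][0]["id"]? 773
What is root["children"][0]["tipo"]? "folder"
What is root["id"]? 839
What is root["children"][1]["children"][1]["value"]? 28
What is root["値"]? 95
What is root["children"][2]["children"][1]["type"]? "child"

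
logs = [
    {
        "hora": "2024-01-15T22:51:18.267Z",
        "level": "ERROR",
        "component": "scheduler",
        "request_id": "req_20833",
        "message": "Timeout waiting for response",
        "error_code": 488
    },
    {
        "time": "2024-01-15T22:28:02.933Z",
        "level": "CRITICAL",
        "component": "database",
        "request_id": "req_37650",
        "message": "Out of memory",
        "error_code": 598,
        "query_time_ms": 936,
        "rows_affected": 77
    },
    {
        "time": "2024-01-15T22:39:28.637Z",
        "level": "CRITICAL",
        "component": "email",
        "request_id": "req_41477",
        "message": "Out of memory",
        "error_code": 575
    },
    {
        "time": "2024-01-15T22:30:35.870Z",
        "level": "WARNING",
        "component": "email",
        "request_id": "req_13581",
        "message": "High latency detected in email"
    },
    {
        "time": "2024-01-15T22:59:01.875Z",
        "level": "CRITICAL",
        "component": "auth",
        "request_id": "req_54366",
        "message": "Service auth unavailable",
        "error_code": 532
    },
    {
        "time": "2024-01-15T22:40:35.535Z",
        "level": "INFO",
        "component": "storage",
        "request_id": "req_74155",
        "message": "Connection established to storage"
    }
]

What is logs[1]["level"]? "CRITICAL"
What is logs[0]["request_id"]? "req_20833"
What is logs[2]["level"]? "CRITICAL"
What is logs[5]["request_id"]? "req_74155"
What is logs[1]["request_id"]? "req_37650"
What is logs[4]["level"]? "CRITICAL"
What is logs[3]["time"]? "2024-01-15T22:30:35.870Z"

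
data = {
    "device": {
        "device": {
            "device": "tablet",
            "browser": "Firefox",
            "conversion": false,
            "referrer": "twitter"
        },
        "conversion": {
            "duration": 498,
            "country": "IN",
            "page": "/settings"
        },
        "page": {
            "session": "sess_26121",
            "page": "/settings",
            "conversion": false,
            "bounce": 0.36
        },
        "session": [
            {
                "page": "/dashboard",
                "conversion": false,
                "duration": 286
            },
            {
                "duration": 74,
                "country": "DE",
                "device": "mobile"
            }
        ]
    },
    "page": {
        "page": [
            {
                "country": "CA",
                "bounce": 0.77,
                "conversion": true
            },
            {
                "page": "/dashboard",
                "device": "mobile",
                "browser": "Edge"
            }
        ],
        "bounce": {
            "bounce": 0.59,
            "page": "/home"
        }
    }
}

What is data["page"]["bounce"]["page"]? "/home"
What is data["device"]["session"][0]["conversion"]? False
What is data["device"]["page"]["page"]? "/settings"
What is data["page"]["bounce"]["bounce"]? 0.59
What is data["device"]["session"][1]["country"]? "DE"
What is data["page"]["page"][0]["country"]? "CA"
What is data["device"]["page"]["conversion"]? False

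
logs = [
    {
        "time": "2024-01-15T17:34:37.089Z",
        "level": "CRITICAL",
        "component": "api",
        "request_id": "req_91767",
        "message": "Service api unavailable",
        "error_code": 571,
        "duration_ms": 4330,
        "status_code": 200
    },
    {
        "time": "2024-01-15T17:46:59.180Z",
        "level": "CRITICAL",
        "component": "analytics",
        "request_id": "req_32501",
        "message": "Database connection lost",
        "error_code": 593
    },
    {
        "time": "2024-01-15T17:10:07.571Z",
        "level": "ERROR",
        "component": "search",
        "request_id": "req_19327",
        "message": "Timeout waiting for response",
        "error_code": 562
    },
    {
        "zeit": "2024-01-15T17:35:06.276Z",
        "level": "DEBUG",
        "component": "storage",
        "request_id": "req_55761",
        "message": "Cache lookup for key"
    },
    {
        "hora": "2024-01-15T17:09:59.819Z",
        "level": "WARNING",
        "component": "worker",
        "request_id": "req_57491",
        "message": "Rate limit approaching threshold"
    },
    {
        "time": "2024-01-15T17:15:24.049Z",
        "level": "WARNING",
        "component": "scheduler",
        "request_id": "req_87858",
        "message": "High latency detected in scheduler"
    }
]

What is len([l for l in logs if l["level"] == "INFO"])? 0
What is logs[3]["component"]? "storage"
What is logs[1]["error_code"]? 593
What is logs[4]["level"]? "WARNING"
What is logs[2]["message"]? "Timeout waiting for response"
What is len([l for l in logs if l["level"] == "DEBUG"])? 1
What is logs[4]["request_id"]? "req_57491"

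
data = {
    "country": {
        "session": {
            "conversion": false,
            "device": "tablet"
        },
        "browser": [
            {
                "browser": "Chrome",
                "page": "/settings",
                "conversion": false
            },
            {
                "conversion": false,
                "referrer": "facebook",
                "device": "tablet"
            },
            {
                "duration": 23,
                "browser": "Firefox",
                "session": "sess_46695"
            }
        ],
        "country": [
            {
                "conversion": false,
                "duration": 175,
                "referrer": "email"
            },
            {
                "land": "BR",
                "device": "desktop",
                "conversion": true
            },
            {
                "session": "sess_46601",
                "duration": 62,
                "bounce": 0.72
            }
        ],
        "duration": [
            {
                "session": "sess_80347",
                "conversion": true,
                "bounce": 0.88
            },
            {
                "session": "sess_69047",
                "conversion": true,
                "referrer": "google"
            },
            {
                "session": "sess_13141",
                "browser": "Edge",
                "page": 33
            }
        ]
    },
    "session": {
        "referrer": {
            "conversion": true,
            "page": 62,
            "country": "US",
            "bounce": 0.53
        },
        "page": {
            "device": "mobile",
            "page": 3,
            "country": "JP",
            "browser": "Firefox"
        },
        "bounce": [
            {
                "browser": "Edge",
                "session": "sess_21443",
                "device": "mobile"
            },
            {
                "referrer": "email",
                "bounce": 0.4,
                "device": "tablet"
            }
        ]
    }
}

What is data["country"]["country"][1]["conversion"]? True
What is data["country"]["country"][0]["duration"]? 175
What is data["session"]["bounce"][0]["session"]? "sess_21443"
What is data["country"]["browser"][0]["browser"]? "Chrome"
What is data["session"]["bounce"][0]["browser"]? "Edge"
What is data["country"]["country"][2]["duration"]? 62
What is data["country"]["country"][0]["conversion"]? False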